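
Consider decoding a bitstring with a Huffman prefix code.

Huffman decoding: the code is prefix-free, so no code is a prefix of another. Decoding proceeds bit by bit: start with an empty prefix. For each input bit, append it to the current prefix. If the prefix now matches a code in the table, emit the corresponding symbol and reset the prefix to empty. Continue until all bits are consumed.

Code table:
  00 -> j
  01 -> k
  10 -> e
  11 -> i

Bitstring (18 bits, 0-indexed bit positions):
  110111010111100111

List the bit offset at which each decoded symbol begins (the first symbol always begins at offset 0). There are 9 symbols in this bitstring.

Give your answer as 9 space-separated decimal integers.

Bit 0: prefix='1' (no match yet)
Bit 1: prefix='11' -> emit 'i', reset
Bit 2: prefix='0' (no match yet)
Bit 3: prefix='01' -> emit 'k', reset
Bit 4: prefix='1' (no match yet)
Bit 5: prefix='11' -> emit 'i', reset
Bit 6: prefix='0' (no match yet)
Bit 7: prefix='01' -> emit 'k', reset
Bit 8: prefix='0' (no match yet)
Bit 9: prefix='01' -> emit 'k', reset
Bit 10: prefix='1' (no match yet)
Bit 11: prefix='11' -> emit 'i', reset
Bit 12: prefix='1' (no match yet)
Bit 13: prefix='10' -> emit 'e', reset
Bit 14: prefix='0' (no match yet)
Bit 15: prefix='01' -> emit 'k', reset
Bit 16: prefix='1' (no match yet)
Bit 17: prefix='11' -> emit 'i', reset

Answer: 0 2 4 6 8 10 12 14 16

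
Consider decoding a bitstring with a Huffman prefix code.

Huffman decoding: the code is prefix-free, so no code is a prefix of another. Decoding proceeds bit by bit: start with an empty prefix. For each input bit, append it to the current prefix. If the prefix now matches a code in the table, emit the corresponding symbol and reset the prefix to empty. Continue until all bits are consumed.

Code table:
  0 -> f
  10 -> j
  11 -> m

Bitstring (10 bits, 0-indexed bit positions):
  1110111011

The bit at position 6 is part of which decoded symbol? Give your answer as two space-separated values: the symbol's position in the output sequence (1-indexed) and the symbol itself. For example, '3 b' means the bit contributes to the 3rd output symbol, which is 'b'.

Answer: 4 j

Derivation:
Bit 0: prefix='1' (no match yet)
Bit 1: prefix='11' -> emit 'm', reset
Bit 2: prefix='1' (no match yet)
Bit 3: prefix='10' -> emit 'j', reset
Bit 4: prefix='1' (no match yet)
Bit 5: prefix='11' -> emit 'm', reset
Bit 6: prefix='1' (no match yet)
Bit 7: prefix='10' -> emit 'j', reset
Bit 8: prefix='1' (no match yet)
Bit 9: prefix='11' -> emit 'm', reset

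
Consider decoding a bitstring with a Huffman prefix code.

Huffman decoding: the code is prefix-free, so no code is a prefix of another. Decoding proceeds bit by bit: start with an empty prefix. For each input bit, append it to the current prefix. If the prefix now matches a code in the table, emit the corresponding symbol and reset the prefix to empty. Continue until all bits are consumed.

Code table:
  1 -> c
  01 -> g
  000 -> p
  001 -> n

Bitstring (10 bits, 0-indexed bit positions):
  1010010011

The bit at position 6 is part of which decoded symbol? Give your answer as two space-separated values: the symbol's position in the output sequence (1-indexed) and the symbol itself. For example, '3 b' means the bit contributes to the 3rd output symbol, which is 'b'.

Bit 0: prefix='1' -> emit 'c', reset
Bit 1: prefix='0' (no match yet)
Bit 2: prefix='01' -> emit 'g', reset
Bit 3: prefix='0' (no match yet)
Bit 4: prefix='00' (no match yet)
Bit 5: prefix='001' -> emit 'n', reset
Bit 6: prefix='0' (no match yet)
Bit 7: prefix='00' (no match yet)
Bit 8: prefix='001' -> emit 'n', reset
Bit 9: prefix='1' -> emit 'c', reset

Answer: 4 n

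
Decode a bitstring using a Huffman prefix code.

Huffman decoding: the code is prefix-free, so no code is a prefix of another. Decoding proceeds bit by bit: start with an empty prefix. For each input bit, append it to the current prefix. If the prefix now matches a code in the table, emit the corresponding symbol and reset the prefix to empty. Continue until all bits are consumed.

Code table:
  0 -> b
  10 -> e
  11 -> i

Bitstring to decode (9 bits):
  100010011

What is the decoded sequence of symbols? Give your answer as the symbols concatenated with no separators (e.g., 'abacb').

Answer: ebbebi

Derivation:
Bit 0: prefix='1' (no match yet)
Bit 1: prefix='10' -> emit 'e', reset
Bit 2: prefix='0' -> emit 'b', reset
Bit 3: prefix='0' -> emit 'b', reset
Bit 4: prefix='1' (no match yet)
Bit 5: prefix='10' -> emit 'e', reset
Bit 6: prefix='0' -> emit 'b', reset
Bit 7: prefix='1' (no match yet)
Bit 8: prefix='11' -> emit 'i', reset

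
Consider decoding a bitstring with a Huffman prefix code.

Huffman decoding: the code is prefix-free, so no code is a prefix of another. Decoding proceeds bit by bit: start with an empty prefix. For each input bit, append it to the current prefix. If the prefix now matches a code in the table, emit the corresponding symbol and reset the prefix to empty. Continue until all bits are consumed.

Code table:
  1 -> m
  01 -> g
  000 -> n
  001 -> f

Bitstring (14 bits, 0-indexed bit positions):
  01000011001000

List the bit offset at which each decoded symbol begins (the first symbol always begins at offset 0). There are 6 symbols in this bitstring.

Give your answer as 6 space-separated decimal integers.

Answer: 0 2 5 7 8 11

Derivation:
Bit 0: prefix='0' (no match yet)
Bit 1: prefix='01' -> emit 'g', reset
Bit 2: prefix='0' (no match yet)
Bit 3: prefix='00' (no match yet)
Bit 4: prefix='000' -> emit 'n', reset
Bit 5: prefix='0' (no match yet)
Bit 6: prefix='01' -> emit 'g', reset
Bit 7: prefix='1' -> emit 'm', reset
Bit 8: prefix='0' (no match yet)
Bit 9: prefix='00' (no match yet)
Bit 10: prefix='001' -> emit 'f', reset
Bit 11: prefix='0' (no match yet)
Bit 12: prefix='00' (no match yet)
Bit 13: prefix='000' -> emit 'n', reset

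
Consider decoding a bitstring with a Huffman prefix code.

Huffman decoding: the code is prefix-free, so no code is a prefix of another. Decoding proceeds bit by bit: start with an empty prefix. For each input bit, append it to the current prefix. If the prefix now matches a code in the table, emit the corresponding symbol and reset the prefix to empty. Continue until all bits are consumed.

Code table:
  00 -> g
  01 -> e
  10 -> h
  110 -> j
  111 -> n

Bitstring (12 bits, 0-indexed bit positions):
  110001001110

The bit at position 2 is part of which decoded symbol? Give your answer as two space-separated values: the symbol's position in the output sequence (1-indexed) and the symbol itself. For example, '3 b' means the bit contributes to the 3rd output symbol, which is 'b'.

Answer: 1 j

Derivation:
Bit 0: prefix='1' (no match yet)
Bit 1: prefix='11' (no match yet)
Bit 2: prefix='110' -> emit 'j', reset
Bit 3: prefix='0' (no match yet)
Bit 4: prefix='00' -> emit 'g', reset
Bit 5: prefix='1' (no match yet)
Bit 6: prefix='10' -> emit 'h', reset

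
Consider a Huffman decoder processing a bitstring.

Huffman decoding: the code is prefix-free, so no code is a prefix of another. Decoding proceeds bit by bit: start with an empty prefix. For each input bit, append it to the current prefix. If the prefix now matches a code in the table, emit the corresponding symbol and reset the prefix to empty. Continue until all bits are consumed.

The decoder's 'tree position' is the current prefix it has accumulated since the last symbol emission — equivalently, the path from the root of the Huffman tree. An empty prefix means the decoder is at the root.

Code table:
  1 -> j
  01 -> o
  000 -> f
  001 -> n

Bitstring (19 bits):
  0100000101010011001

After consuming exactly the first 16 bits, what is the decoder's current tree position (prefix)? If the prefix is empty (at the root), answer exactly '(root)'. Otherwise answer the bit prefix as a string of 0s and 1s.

Answer: (root)

Derivation:
Bit 0: prefix='0' (no match yet)
Bit 1: prefix='01' -> emit 'o', reset
Bit 2: prefix='0' (no match yet)
Bit 3: prefix='00' (no match yet)
Bit 4: prefix='000' -> emit 'f', reset
Bit 5: prefix='0' (no match yet)
Bit 6: prefix='00' (no match yet)
Bit 7: prefix='001' -> emit 'n', reset
Bit 8: prefix='0' (no match yet)
Bit 9: prefix='01' -> emit 'o', reset
Bit 10: prefix='0' (no match yet)
Bit 11: prefix='01' -> emit 'o', reset
Bit 12: prefix='0' (no match yet)
Bit 13: prefix='00' (no match yet)
Bit 14: prefix='001' -> emit 'n', reset
Bit 15: prefix='1' -> emit 'j', reset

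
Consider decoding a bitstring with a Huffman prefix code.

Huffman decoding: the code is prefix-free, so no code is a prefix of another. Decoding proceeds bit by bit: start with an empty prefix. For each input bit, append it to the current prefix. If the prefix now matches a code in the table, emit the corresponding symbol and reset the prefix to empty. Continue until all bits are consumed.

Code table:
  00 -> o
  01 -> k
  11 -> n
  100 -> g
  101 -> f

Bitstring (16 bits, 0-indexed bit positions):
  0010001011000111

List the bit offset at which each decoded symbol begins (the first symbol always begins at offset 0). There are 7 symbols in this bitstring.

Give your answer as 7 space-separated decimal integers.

Answer: 0 2 5 7 9 12 14

Derivation:
Bit 0: prefix='0' (no match yet)
Bit 1: prefix='00' -> emit 'o', reset
Bit 2: prefix='1' (no match yet)
Bit 3: prefix='10' (no match yet)
Bit 4: prefix='100' -> emit 'g', reset
Bit 5: prefix='0' (no match yet)
Bit 6: prefix='01' -> emit 'k', reset
Bit 7: prefix='0' (no match yet)
Bit 8: prefix='01' -> emit 'k', reset
Bit 9: prefix='1' (no match yet)
Bit 10: prefix='10' (no match yet)
Bit 11: prefix='100' -> emit 'g', reset
Bit 12: prefix='0' (no match yet)
Bit 13: prefix='01' -> emit 'k', reset
Bit 14: prefix='1' (no match yet)
Bit 15: prefix='11' -> emit 'n', reset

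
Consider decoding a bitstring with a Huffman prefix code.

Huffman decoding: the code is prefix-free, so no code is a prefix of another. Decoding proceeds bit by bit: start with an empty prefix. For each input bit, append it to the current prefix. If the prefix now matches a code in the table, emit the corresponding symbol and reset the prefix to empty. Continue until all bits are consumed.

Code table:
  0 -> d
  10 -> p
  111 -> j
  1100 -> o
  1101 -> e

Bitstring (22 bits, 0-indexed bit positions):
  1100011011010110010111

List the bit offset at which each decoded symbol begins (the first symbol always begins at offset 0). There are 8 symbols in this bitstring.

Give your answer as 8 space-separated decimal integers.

Answer: 0 4 5 9 11 13 17 19

Derivation:
Bit 0: prefix='1' (no match yet)
Bit 1: prefix='11' (no match yet)
Bit 2: prefix='110' (no match yet)
Bit 3: prefix='1100' -> emit 'o', reset
Bit 4: prefix='0' -> emit 'd', reset
Bit 5: prefix='1' (no match yet)
Bit 6: prefix='11' (no match yet)
Bit 7: prefix='110' (no match yet)
Bit 8: prefix='1101' -> emit 'e', reset
Bit 9: prefix='1' (no match yet)
Bit 10: prefix='10' -> emit 'p', reset
Bit 11: prefix='1' (no match yet)
Bit 12: prefix='10' -> emit 'p', reset
Bit 13: prefix='1' (no match yet)
Bit 14: prefix='11' (no match yet)
Bit 15: prefix='110' (no match yet)
Bit 16: prefix='1100' -> emit 'o', reset
Bit 17: prefix='1' (no match yet)
Bit 18: prefix='10' -> emit 'p', reset
Bit 19: prefix='1' (no match yet)
Bit 20: prefix='11' (no match yet)
Bit 21: prefix='111' -> emit 'j', reset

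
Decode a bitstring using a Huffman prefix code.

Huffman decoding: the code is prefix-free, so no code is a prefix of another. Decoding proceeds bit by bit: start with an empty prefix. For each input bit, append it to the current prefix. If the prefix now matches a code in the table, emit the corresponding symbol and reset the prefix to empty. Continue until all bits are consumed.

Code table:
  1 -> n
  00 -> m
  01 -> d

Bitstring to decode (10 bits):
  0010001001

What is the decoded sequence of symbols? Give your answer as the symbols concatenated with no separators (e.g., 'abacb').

Answer: mnmdmn

Derivation:
Bit 0: prefix='0' (no match yet)
Bit 1: prefix='00' -> emit 'm', reset
Bit 2: prefix='1' -> emit 'n', reset
Bit 3: prefix='0' (no match yet)
Bit 4: prefix='00' -> emit 'm', reset
Bit 5: prefix='0' (no match yet)
Bit 6: prefix='01' -> emit 'd', reset
Bit 7: prefix='0' (no match yet)
Bit 8: prefix='00' -> emit 'm', reset
Bit 9: prefix='1' -> emit 'n', reset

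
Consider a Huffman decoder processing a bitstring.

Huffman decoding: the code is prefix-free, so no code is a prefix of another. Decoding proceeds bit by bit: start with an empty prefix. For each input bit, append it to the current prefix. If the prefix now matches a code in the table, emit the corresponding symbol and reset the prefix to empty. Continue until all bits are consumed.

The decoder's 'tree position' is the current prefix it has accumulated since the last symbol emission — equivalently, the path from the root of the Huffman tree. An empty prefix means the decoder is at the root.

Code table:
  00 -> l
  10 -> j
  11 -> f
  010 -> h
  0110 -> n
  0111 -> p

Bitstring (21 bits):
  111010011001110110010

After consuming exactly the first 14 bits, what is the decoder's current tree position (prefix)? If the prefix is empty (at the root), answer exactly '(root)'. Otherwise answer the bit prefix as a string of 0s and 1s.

Bit 0: prefix='1' (no match yet)
Bit 1: prefix='11' -> emit 'f', reset
Bit 2: prefix='1' (no match yet)
Bit 3: prefix='10' -> emit 'j', reset
Bit 4: prefix='1' (no match yet)
Bit 5: prefix='10' -> emit 'j', reset
Bit 6: prefix='0' (no match yet)
Bit 7: prefix='01' (no match yet)
Bit 8: prefix='011' (no match yet)
Bit 9: prefix='0110' -> emit 'n', reset
Bit 10: prefix='0' (no match yet)
Bit 11: prefix='01' (no match yet)
Bit 12: prefix='011' (no match yet)
Bit 13: prefix='0111' -> emit 'p', reset

Answer: (root)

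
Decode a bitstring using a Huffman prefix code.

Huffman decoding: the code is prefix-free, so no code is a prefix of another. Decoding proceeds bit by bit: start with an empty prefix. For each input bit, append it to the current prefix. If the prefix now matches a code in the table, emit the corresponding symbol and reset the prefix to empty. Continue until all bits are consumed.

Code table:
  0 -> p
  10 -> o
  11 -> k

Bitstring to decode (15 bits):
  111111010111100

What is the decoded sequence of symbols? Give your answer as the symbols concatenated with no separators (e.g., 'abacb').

Bit 0: prefix='1' (no match yet)
Bit 1: prefix='11' -> emit 'k', reset
Bit 2: prefix='1' (no match yet)
Bit 3: prefix='11' -> emit 'k', reset
Bit 4: prefix='1' (no match yet)
Bit 5: prefix='11' -> emit 'k', reset
Bit 6: prefix='0' -> emit 'p', reset
Bit 7: prefix='1' (no match yet)
Bit 8: prefix='10' -> emit 'o', reset
Bit 9: prefix='1' (no match yet)
Bit 10: prefix='11' -> emit 'k', reset
Bit 11: prefix='1' (no match yet)
Bit 12: prefix='11' -> emit 'k', reset
Bit 13: prefix='0' -> emit 'p', reset
Bit 14: prefix='0' -> emit 'p', reset

Answer: kkkpokkpp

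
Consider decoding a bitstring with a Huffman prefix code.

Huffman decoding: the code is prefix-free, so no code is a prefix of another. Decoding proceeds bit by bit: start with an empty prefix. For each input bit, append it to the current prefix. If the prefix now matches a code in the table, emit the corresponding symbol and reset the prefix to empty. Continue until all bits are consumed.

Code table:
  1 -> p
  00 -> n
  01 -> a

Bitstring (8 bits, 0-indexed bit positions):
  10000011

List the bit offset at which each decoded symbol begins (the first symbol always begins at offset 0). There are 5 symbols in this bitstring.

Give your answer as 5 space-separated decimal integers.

Bit 0: prefix='1' -> emit 'p', reset
Bit 1: prefix='0' (no match yet)
Bit 2: prefix='00' -> emit 'n', reset
Bit 3: prefix='0' (no match yet)
Bit 4: prefix='00' -> emit 'n', reset
Bit 5: prefix='0' (no match yet)
Bit 6: prefix='01' -> emit 'a', reset
Bit 7: prefix='1' -> emit 'p', reset

Answer: 0 1 3 5 7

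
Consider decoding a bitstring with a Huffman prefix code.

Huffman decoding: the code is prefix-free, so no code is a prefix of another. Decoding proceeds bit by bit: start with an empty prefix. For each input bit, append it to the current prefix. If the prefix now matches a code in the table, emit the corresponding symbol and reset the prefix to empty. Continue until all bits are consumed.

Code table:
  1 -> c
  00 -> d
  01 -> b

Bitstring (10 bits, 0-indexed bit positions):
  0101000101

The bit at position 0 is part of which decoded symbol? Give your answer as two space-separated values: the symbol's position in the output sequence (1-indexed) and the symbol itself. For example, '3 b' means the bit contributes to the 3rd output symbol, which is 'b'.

Answer: 1 b

Derivation:
Bit 0: prefix='0' (no match yet)
Bit 1: prefix='01' -> emit 'b', reset
Bit 2: prefix='0' (no match yet)
Bit 3: prefix='01' -> emit 'b', reset
Bit 4: prefix='0' (no match yet)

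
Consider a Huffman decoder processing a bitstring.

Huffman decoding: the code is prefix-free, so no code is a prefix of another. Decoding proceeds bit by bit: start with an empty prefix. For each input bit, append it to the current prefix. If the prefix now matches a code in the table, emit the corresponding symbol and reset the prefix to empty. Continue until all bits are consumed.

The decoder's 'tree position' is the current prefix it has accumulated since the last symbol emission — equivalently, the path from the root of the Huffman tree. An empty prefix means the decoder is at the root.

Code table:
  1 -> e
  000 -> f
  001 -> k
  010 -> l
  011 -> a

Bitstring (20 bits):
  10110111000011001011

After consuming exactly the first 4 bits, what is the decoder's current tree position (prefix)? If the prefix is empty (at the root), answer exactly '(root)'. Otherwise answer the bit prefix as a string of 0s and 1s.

Bit 0: prefix='1' -> emit 'e', reset
Bit 1: prefix='0' (no match yet)
Bit 2: prefix='01' (no match yet)
Bit 3: prefix='011' -> emit 'a', reset

Answer: (root)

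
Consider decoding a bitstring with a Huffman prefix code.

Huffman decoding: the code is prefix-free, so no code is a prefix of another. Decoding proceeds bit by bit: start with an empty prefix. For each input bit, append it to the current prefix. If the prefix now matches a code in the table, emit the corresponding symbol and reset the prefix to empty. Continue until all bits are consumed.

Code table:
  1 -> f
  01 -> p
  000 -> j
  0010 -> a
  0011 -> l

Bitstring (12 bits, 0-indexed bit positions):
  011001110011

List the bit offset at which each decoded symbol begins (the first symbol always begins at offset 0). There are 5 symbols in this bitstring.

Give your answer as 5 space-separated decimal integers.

Answer: 0 2 3 7 8

Derivation:
Bit 0: prefix='0' (no match yet)
Bit 1: prefix='01' -> emit 'p', reset
Bit 2: prefix='1' -> emit 'f', reset
Bit 3: prefix='0' (no match yet)
Bit 4: prefix='00' (no match yet)
Bit 5: prefix='001' (no match yet)
Bit 6: prefix='0011' -> emit 'l', reset
Bit 7: prefix='1' -> emit 'f', reset
Bit 8: prefix='0' (no match yet)
Bit 9: prefix='00' (no match yet)
Bit 10: prefix='001' (no match yet)
Bit 11: prefix='0011' -> emit 'l', reset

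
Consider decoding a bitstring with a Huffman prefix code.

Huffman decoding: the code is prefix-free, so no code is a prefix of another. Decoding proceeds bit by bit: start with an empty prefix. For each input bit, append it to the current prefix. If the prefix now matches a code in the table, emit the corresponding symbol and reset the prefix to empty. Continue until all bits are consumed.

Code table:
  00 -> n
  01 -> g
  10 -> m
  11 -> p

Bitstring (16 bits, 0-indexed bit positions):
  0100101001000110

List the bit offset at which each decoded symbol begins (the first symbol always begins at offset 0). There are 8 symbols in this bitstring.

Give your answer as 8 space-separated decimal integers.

Answer: 0 2 4 6 8 10 12 14

Derivation:
Bit 0: prefix='0' (no match yet)
Bit 1: prefix='01' -> emit 'g', reset
Bit 2: prefix='0' (no match yet)
Bit 3: prefix='00' -> emit 'n', reset
Bit 4: prefix='1' (no match yet)
Bit 5: prefix='10' -> emit 'm', reset
Bit 6: prefix='1' (no match yet)
Bit 7: prefix='10' -> emit 'm', reset
Bit 8: prefix='0' (no match yet)
Bit 9: prefix='01' -> emit 'g', reset
Bit 10: prefix='0' (no match yet)
Bit 11: prefix='00' -> emit 'n', reset
Bit 12: prefix='0' (no match yet)
Bit 13: prefix='01' -> emit 'g', reset
Bit 14: prefix='1' (no match yet)
Bit 15: prefix='10' -> emit 'm', reset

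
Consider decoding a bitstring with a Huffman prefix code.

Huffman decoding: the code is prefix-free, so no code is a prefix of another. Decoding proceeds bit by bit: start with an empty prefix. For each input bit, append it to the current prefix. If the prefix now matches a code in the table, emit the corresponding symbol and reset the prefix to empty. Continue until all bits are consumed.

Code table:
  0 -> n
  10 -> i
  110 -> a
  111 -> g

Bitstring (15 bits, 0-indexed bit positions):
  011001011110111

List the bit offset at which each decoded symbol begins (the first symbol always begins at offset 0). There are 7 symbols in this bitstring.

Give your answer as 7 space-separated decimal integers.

Answer: 0 1 4 5 7 10 12

Derivation:
Bit 0: prefix='0' -> emit 'n', reset
Bit 1: prefix='1' (no match yet)
Bit 2: prefix='11' (no match yet)
Bit 3: prefix='110' -> emit 'a', reset
Bit 4: prefix='0' -> emit 'n', reset
Bit 5: prefix='1' (no match yet)
Bit 6: prefix='10' -> emit 'i', reset
Bit 7: prefix='1' (no match yet)
Bit 8: prefix='11' (no match yet)
Bit 9: prefix='111' -> emit 'g', reset
Bit 10: prefix='1' (no match yet)
Bit 11: prefix='10' -> emit 'i', reset
Bit 12: prefix='1' (no match yet)
Bit 13: prefix='11' (no match yet)
Bit 14: prefix='111' -> emit 'g', reset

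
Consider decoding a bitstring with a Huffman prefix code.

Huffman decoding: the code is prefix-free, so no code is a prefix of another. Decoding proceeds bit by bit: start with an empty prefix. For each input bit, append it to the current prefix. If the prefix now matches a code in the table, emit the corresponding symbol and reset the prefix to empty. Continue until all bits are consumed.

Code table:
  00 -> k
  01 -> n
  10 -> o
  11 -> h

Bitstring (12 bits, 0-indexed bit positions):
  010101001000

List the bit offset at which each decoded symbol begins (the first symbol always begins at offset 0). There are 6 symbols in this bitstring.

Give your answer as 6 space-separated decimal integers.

Answer: 0 2 4 6 8 10

Derivation:
Bit 0: prefix='0' (no match yet)
Bit 1: prefix='01' -> emit 'n', reset
Bit 2: prefix='0' (no match yet)
Bit 3: prefix='01' -> emit 'n', reset
Bit 4: prefix='0' (no match yet)
Bit 5: prefix='01' -> emit 'n', reset
Bit 6: prefix='0' (no match yet)
Bit 7: prefix='00' -> emit 'k', reset
Bit 8: prefix='1' (no match yet)
Bit 9: prefix='10' -> emit 'o', reset
Bit 10: prefix='0' (no match yet)
Bit 11: prefix='00' -> emit 'k', reset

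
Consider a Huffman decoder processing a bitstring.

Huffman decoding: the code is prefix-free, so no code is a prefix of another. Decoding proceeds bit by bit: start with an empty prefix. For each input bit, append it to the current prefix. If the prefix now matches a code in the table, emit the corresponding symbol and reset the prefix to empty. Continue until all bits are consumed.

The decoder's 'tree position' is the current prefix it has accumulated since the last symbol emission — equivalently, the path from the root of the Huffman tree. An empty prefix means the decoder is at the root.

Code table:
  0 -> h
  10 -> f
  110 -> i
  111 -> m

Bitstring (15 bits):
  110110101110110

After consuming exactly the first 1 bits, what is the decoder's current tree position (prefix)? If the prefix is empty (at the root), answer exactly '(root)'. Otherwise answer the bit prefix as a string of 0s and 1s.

Answer: 1

Derivation:
Bit 0: prefix='1' (no match yet)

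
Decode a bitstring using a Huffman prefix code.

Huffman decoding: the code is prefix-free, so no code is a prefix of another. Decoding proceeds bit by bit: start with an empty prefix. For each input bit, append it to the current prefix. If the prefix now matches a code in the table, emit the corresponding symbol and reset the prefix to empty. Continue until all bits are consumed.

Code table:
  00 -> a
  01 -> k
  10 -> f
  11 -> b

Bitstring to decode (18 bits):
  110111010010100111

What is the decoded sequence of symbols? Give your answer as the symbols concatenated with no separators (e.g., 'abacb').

Bit 0: prefix='1' (no match yet)
Bit 1: prefix='11' -> emit 'b', reset
Bit 2: prefix='0' (no match yet)
Bit 3: prefix='01' -> emit 'k', reset
Bit 4: prefix='1' (no match yet)
Bit 5: prefix='11' -> emit 'b', reset
Bit 6: prefix='0' (no match yet)
Bit 7: prefix='01' -> emit 'k', reset
Bit 8: prefix='0' (no match yet)
Bit 9: prefix='00' -> emit 'a', reset
Bit 10: prefix='1' (no match yet)
Bit 11: prefix='10' -> emit 'f', reset
Bit 12: prefix='1' (no match yet)
Bit 13: prefix='10' -> emit 'f', reset
Bit 14: prefix='0' (no match yet)
Bit 15: prefix='01' -> emit 'k', reset
Bit 16: prefix='1' (no match yet)
Bit 17: prefix='11' -> emit 'b', reset

Answer: bkbkaffkb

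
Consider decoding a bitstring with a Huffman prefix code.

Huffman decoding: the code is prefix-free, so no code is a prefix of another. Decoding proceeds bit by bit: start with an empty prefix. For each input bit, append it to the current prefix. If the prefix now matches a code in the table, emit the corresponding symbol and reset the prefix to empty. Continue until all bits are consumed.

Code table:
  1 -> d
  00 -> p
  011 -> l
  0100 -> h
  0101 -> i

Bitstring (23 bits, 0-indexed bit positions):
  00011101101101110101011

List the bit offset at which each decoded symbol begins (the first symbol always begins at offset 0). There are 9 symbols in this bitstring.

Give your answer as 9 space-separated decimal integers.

Bit 0: prefix='0' (no match yet)
Bit 1: prefix='00' -> emit 'p', reset
Bit 2: prefix='0' (no match yet)
Bit 3: prefix='01' (no match yet)
Bit 4: prefix='011' -> emit 'l', reset
Bit 5: prefix='1' -> emit 'd', reset
Bit 6: prefix='0' (no match yet)
Bit 7: prefix='01' (no match yet)
Bit 8: prefix='011' -> emit 'l', reset
Bit 9: prefix='0' (no match yet)
Bit 10: prefix='01' (no match yet)
Bit 11: prefix='011' -> emit 'l', reset
Bit 12: prefix='0' (no match yet)
Bit 13: prefix='01' (no match yet)
Bit 14: prefix='011' -> emit 'l', reset
Bit 15: prefix='1' -> emit 'd', reset
Bit 16: prefix='0' (no match yet)
Bit 17: prefix='01' (no match yet)
Bit 18: prefix='010' (no match yet)
Bit 19: prefix='0101' -> emit 'i', reset
Bit 20: prefix='0' (no match yet)
Bit 21: prefix='01' (no match yet)
Bit 22: prefix='011' -> emit 'l', reset

Answer: 0 2 5 6 9 12 15 16 20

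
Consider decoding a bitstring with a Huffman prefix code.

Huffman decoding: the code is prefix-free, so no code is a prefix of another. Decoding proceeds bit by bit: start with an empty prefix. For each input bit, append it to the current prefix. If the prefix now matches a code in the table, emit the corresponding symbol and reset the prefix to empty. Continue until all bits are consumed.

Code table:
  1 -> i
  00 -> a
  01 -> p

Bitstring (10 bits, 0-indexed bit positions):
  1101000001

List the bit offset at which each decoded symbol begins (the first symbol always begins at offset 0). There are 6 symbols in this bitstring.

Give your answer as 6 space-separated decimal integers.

Bit 0: prefix='1' -> emit 'i', reset
Bit 1: prefix='1' -> emit 'i', reset
Bit 2: prefix='0' (no match yet)
Bit 3: prefix='01' -> emit 'p', reset
Bit 4: prefix='0' (no match yet)
Bit 5: prefix='00' -> emit 'a', reset
Bit 6: prefix='0' (no match yet)
Bit 7: prefix='00' -> emit 'a', reset
Bit 8: prefix='0' (no match yet)
Bit 9: prefix='01' -> emit 'p', reset

Answer: 0 1 2 4 6 8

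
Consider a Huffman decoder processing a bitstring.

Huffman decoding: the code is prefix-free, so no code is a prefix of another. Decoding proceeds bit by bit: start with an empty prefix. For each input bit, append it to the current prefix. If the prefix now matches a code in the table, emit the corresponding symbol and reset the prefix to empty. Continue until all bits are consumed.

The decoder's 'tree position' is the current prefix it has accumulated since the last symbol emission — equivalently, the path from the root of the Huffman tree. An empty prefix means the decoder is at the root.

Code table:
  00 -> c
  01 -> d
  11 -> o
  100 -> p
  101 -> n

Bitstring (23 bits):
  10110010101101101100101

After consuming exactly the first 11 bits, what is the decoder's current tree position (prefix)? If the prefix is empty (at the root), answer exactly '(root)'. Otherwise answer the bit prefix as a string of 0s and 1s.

Answer: (root)

Derivation:
Bit 0: prefix='1' (no match yet)
Bit 1: prefix='10' (no match yet)
Bit 2: prefix='101' -> emit 'n', reset
Bit 3: prefix='1' (no match yet)
Bit 4: prefix='10' (no match yet)
Bit 5: prefix='100' -> emit 'p', reset
Bit 6: prefix='1' (no match yet)
Bit 7: prefix='10' (no match yet)
Bit 8: prefix='101' -> emit 'n', reset
Bit 9: prefix='0' (no match yet)
Bit 10: prefix='01' -> emit 'd', reset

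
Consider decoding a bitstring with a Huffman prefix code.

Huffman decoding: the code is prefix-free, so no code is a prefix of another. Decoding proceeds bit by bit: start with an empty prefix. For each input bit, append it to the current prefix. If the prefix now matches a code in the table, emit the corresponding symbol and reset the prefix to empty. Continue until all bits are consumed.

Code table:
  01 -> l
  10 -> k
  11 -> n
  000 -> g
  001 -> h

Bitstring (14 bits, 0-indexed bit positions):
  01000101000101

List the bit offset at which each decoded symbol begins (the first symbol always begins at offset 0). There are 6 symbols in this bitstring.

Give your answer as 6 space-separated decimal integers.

Answer: 0 2 5 7 9 12

Derivation:
Bit 0: prefix='0' (no match yet)
Bit 1: prefix='01' -> emit 'l', reset
Bit 2: prefix='0' (no match yet)
Bit 3: prefix='00' (no match yet)
Bit 4: prefix='000' -> emit 'g', reset
Bit 5: prefix='1' (no match yet)
Bit 6: prefix='10' -> emit 'k', reset
Bit 7: prefix='1' (no match yet)
Bit 8: prefix='10' -> emit 'k', reset
Bit 9: prefix='0' (no match yet)
Bit 10: prefix='00' (no match yet)
Bit 11: prefix='001' -> emit 'h', reset
Bit 12: prefix='0' (no match yet)
Bit 13: prefix='01' -> emit 'l', reset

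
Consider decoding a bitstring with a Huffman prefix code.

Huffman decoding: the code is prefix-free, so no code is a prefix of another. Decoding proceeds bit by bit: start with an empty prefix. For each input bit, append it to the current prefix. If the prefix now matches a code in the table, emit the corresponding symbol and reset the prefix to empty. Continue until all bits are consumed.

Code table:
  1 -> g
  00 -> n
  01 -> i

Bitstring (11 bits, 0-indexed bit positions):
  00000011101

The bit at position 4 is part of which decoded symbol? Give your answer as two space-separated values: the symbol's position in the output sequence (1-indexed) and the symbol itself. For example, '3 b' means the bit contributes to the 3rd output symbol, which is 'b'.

Bit 0: prefix='0' (no match yet)
Bit 1: prefix='00' -> emit 'n', reset
Bit 2: prefix='0' (no match yet)
Bit 3: prefix='00' -> emit 'n', reset
Bit 4: prefix='0' (no match yet)
Bit 5: prefix='00' -> emit 'n', reset
Bit 6: prefix='1' -> emit 'g', reset
Bit 7: prefix='1' -> emit 'g', reset
Bit 8: prefix='1' -> emit 'g', reset

Answer: 3 n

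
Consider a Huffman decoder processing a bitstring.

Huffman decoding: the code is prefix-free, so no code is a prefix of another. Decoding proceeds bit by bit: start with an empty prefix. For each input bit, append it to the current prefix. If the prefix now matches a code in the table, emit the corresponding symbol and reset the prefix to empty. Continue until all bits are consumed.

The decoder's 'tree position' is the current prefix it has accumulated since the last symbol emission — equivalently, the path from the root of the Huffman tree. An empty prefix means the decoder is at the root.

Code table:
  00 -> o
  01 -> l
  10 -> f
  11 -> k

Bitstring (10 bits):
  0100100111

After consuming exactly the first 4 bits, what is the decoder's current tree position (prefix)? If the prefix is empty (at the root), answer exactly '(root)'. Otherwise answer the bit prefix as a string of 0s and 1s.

Answer: (root)

Derivation:
Bit 0: prefix='0' (no match yet)
Bit 1: prefix='01' -> emit 'l', reset
Bit 2: prefix='0' (no match yet)
Bit 3: prefix='00' -> emit 'o', reset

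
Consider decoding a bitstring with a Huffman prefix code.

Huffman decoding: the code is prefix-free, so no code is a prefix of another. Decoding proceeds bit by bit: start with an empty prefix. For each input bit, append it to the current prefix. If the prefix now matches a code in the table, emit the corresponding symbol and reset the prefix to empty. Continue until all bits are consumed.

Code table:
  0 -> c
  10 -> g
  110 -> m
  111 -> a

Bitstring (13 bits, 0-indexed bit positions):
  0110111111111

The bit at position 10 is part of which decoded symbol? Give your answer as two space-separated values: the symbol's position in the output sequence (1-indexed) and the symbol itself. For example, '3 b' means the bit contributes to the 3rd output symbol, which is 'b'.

Bit 0: prefix='0' -> emit 'c', reset
Bit 1: prefix='1' (no match yet)
Bit 2: prefix='11' (no match yet)
Bit 3: prefix='110' -> emit 'm', reset
Bit 4: prefix='1' (no match yet)
Bit 5: prefix='11' (no match yet)
Bit 6: prefix='111' -> emit 'a', reset
Bit 7: prefix='1' (no match yet)
Bit 8: prefix='11' (no match yet)
Bit 9: prefix='111' -> emit 'a', reset
Bit 10: prefix='1' (no match yet)
Bit 11: prefix='11' (no match yet)
Bit 12: prefix='111' -> emit 'a', reset

Answer: 5 a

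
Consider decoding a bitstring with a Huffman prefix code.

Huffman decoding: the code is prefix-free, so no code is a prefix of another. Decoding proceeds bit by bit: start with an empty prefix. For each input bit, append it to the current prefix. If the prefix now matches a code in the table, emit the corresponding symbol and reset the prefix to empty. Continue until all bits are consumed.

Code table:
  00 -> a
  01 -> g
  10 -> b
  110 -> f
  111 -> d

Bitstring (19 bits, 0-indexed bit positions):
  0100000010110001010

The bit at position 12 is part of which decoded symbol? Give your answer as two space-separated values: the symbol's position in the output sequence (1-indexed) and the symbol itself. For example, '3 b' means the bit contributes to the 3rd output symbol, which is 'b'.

Answer: 6 f

Derivation:
Bit 0: prefix='0' (no match yet)
Bit 1: prefix='01' -> emit 'g', reset
Bit 2: prefix='0' (no match yet)
Bit 3: prefix='00' -> emit 'a', reset
Bit 4: prefix='0' (no match yet)
Bit 5: prefix='00' -> emit 'a', reset
Bit 6: prefix='0' (no match yet)
Bit 7: prefix='00' -> emit 'a', reset
Bit 8: prefix='1' (no match yet)
Bit 9: prefix='10' -> emit 'b', reset
Bit 10: prefix='1' (no match yet)
Bit 11: prefix='11' (no match yet)
Bit 12: prefix='110' -> emit 'f', reset
Bit 13: prefix='0' (no match yet)
Bit 14: prefix='00' -> emit 'a', reset
Bit 15: prefix='1' (no match yet)
Bit 16: prefix='10' -> emit 'b', reset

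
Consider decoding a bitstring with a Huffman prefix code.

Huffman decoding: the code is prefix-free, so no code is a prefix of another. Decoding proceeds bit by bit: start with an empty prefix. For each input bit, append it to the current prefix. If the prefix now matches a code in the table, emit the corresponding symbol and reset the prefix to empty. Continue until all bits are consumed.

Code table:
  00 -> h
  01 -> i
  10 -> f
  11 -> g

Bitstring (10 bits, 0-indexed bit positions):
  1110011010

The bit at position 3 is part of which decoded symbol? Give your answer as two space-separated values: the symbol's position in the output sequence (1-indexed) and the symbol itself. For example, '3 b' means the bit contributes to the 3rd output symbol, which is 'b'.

Answer: 2 f

Derivation:
Bit 0: prefix='1' (no match yet)
Bit 1: prefix='11' -> emit 'g', reset
Bit 2: prefix='1' (no match yet)
Bit 3: prefix='10' -> emit 'f', reset
Bit 4: prefix='0' (no match yet)
Bit 5: prefix='01' -> emit 'i', reset
Bit 6: prefix='1' (no match yet)
Bit 7: prefix='10' -> emit 'f', reset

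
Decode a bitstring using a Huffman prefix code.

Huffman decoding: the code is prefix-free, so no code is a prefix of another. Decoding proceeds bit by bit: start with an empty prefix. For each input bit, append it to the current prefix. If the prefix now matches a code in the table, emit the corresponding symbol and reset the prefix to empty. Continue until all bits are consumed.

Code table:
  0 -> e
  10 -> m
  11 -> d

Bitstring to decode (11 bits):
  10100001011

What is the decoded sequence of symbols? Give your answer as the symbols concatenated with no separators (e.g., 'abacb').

Bit 0: prefix='1' (no match yet)
Bit 1: prefix='10' -> emit 'm', reset
Bit 2: prefix='1' (no match yet)
Bit 3: prefix='10' -> emit 'm', reset
Bit 4: prefix='0' -> emit 'e', reset
Bit 5: prefix='0' -> emit 'e', reset
Bit 6: prefix='0' -> emit 'e', reset
Bit 7: prefix='1' (no match yet)
Bit 8: prefix='10' -> emit 'm', reset
Bit 9: prefix='1' (no match yet)
Bit 10: prefix='11' -> emit 'd', reset

Answer: mmeeemd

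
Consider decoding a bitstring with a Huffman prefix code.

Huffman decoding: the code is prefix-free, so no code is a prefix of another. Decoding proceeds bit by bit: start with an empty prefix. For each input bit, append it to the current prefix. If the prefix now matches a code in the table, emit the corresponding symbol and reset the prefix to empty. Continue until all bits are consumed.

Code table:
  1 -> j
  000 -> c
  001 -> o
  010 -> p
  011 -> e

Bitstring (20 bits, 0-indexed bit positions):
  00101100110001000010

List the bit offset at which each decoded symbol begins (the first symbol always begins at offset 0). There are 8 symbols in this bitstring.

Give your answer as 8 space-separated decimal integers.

Bit 0: prefix='0' (no match yet)
Bit 1: prefix='00' (no match yet)
Bit 2: prefix='001' -> emit 'o', reset
Bit 3: prefix='0' (no match yet)
Bit 4: prefix='01' (no match yet)
Bit 5: prefix='011' -> emit 'e', reset
Bit 6: prefix='0' (no match yet)
Bit 7: prefix='00' (no match yet)
Bit 8: prefix='001' -> emit 'o', reset
Bit 9: prefix='1' -> emit 'j', reset
Bit 10: prefix='0' (no match yet)
Bit 11: prefix='00' (no match yet)
Bit 12: prefix='000' -> emit 'c', reset
Bit 13: prefix='1' -> emit 'j', reset
Bit 14: prefix='0' (no match yet)
Bit 15: prefix='00' (no match yet)
Bit 16: prefix='000' -> emit 'c', reset
Bit 17: prefix='0' (no match yet)
Bit 18: prefix='01' (no match yet)
Bit 19: prefix='010' -> emit 'p', reset

Answer: 0 3 6 9 10 13 14 17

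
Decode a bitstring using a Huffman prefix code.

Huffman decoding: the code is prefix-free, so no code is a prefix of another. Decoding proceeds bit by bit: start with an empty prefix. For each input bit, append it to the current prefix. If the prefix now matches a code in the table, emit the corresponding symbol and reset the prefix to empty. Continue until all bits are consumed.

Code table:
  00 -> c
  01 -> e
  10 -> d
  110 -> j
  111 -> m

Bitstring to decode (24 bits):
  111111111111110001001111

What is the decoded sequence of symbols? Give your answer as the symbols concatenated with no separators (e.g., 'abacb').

Bit 0: prefix='1' (no match yet)
Bit 1: prefix='11' (no match yet)
Bit 2: prefix='111' -> emit 'm', reset
Bit 3: prefix='1' (no match yet)
Bit 4: prefix='11' (no match yet)
Bit 5: prefix='111' -> emit 'm', reset
Bit 6: prefix='1' (no match yet)
Bit 7: prefix='11' (no match yet)
Bit 8: prefix='111' -> emit 'm', reset
Bit 9: prefix='1' (no match yet)
Bit 10: prefix='11' (no match yet)
Bit 11: prefix='111' -> emit 'm', reset
Bit 12: prefix='1' (no match yet)
Bit 13: prefix='11' (no match yet)
Bit 14: prefix='110' -> emit 'j', reset
Bit 15: prefix='0' (no match yet)
Bit 16: prefix='00' -> emit 'c', reset
Bit 17: prefix='1' (no match yet)
Bit 18: prefix='10' -> emit 'd', reset
Bit 19: prefix='0' (no match yet)
Bit 20: prefix='01' -> emit 'e', reset
Bit 21: prefix='1' (no match yet)
Bit 22: prefix='11' (no match yet)
Bit 23: prefix='111' -> emit 'm', reset

Answer: mmmmjcdem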